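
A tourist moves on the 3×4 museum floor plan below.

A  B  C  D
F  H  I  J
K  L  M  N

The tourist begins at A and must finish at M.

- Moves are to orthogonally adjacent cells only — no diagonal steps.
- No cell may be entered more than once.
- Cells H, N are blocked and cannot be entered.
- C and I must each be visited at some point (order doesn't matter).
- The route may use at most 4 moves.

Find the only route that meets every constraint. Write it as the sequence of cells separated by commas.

A, B, C, I, M

Any route must reach C and I and still end at M within 4 moves, so the order of the required stops is forced.
Route from A: 2× right (reaching C), 2× down (reaching M) — 4 moves in all.
Check: all required cells visited; 4 ≤ 4 moves.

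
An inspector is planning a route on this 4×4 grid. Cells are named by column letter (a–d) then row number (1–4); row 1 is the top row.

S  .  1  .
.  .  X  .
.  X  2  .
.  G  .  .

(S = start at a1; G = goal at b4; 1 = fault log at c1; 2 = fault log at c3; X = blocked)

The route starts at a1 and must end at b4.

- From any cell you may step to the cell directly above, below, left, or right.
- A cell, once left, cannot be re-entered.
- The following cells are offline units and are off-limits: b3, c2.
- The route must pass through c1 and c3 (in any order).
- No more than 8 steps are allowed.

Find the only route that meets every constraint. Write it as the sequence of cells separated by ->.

The 8-move cap with required stops at c1, c3 leaves no slack for detours.
Route from a1: right 3 to d1, down 2 to d3, left 1 to c3, down 1 to c4, left 1 to b4 — 8 moves in all.
Check: all required cells visited; 8 ≤ 8 moves.

a1 -> b1 -> c1 -> d1 -> d2 -> d3 -> c3 -> c4 -> b4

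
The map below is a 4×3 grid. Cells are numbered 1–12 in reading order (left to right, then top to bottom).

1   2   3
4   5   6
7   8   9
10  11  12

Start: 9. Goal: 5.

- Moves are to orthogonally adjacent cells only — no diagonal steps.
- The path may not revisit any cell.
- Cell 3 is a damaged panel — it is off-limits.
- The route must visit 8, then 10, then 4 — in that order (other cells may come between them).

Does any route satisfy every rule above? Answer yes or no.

yes

One route that works: 9 → 8 → 11 → 10 → 7 → 4 → 5.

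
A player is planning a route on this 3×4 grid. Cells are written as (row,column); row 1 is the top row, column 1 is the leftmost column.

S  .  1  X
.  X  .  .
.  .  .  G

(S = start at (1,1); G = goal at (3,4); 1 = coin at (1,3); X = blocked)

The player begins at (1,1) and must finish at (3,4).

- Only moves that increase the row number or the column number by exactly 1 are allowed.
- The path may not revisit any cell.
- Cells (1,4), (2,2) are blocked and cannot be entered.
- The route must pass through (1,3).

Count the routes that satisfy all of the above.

A right/down-only route from (1,1) to (3,4) makes exactly 2 down-moves and 3 right-moves in some order.
With no other constraints that would be C(5,2) = 10 routes.
Split at (1,3) and multiply the segment counts (each segment already excludes blocked cells): (1,1)→(1,3): 1; (1,3)→(3,4): 2; product = 2.
That gives 2 routes.

2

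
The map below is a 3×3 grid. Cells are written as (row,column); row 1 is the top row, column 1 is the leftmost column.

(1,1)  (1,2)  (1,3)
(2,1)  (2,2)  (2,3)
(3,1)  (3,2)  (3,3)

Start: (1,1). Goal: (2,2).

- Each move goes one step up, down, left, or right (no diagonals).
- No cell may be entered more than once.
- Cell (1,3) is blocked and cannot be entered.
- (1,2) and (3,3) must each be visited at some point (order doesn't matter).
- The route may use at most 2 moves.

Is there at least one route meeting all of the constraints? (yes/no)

no

Even ignoring the no-revisit rule, getting from (1,1) to (2,2), taking the cheapest ordering (1,1) → (1,2) → (3,3) → (2,2) needs at least 1 + 3 + 2 = 6 moves (Manhattan distance per leg), which exceeds the 2-move limit.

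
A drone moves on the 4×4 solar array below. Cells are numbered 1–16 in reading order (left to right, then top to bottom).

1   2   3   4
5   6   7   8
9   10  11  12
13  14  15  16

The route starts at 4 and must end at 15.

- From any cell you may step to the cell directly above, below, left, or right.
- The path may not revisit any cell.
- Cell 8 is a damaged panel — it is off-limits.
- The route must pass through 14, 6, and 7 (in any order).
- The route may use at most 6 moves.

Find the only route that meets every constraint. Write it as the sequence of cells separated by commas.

4, 3, 7, 6, 10, 14, 15

The budget equals the shortest possible length, so every move has to be on a shortest route through the required cells.
Route from 4: left to 3, down to 7, left to 6, 2× down (reaching 14), right to 15 — 6 moves in all.
Check: all required cells visited; 6 ≤ 6 moves.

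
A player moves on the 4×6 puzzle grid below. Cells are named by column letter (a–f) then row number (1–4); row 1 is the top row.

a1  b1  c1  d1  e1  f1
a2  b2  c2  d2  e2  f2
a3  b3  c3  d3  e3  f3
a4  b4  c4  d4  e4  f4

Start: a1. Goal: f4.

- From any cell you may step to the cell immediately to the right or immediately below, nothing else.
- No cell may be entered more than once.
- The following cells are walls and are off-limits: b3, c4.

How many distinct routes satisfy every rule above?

37

A right/down-only route from a1 to f4 makes exactly 3 down-moves and 5 right-moves in some order.
With no other constraints that would be C(8,3) = 56 routes.
Subtract routes through each blocked cell (inclusion–exclusion for overlaps): − through b3: 15 − through c4: 10 + through b3&c4: 6 → 37.
That gives 37 routes.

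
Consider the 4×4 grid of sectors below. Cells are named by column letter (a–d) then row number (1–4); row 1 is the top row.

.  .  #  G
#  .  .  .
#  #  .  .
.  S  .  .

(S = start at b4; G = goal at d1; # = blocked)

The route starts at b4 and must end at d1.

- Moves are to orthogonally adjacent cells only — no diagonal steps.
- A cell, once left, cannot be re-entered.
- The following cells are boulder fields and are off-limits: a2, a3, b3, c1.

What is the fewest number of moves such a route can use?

5

The Manhattan distance from b4 to d1 is |4−1| + |2−4| = 5, so at least 5 moves are needed.
A route of 5 moves achieves this: b4 → c4 → c3 → c2 → d2 → d1.
Since 5 matches the lower bound, it is optimal.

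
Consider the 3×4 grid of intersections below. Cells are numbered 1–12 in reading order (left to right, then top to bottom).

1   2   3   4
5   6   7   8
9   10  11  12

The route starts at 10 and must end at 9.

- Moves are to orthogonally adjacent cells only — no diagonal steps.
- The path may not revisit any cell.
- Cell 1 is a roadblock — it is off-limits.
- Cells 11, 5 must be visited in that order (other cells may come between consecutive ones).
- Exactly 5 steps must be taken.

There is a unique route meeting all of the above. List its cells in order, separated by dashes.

The waypoints must appear in the order 11, 5, with no cell reused.
Route from 10: right 1 to 11, up 1 to 7, left 2 to 5, down 1 to 9 — 5 moves in all.
Check: order respected (11 at step 1, 5 at step 4); 5 moves as required.

10 - 11 - 7 - 6 - 5 - 9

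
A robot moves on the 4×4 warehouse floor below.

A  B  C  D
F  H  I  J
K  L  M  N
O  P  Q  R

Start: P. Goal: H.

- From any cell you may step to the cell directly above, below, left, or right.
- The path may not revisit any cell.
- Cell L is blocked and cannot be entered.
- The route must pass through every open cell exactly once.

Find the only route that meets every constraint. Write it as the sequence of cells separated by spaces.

Need to visit all 15 open cells exactly once, starting at P and ending at H.
Cell D has only two open neighbours (J and C), so the path must pass straight through it: one of those is the cell it's entered from and the other is where it exits.
Route from P: left to O, 3× up (reaching A), 3× right (reaching D), 3× down (reaching R), left to Q, 2× up (reaching I), left to H — 14 moves in all.
Check: all 15 open cells covered.

P O K F A B C D J N R Q M I H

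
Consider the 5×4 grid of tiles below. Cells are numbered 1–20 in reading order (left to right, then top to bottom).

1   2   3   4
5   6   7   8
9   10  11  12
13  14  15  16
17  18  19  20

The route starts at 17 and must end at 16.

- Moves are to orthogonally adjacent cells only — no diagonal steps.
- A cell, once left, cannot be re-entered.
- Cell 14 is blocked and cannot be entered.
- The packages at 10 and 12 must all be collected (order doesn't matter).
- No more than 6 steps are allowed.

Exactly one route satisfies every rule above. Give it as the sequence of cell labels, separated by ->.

The 6-move cap with required stops at 10, 12 leaves no slack for detours.
Route from 17: 2× up (reaching 9), 3× right (reaching 12), down to 16 — 6 moves in all.
Check: all required cells visited; 6 ≤ 6 moves.

17 -> 13 -> 9 -> 10 -> 11 -> 12 -> 16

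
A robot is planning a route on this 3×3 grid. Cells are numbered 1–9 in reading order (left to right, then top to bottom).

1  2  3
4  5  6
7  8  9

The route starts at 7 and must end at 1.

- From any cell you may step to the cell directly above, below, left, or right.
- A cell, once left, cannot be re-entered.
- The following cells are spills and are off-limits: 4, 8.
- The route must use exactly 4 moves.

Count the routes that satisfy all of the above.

Need simple routes of exactly 4 moves from 7 to 1 (Manhattan distance 2, so 1 moves are spent on a detour and 1 undoing it).
No route satisfies every constraint, so the count is 0.

0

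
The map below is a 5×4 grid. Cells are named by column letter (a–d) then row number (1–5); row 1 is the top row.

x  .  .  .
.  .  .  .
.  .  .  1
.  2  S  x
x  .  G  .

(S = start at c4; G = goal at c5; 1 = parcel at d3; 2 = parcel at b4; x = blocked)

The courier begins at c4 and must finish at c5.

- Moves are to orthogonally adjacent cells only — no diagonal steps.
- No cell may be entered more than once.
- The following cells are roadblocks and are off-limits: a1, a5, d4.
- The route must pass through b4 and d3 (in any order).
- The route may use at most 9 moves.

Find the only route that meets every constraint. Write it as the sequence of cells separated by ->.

The budget equals the shortest possible length, so every move has to be on a shortest route through the required cells.
Route from c4: up 1 to c3, right 1 to d3, up 1 to d2, left 2 to b2, down 3 to b5, right 1 to c5 — 9 moves in all.
Check: all required cells visited; 9 ≤ 9 moves.

c4 -> c3 -> d3 -> d2 -> c2 -> b2 -> b3 -> b4 -> b5 -> c5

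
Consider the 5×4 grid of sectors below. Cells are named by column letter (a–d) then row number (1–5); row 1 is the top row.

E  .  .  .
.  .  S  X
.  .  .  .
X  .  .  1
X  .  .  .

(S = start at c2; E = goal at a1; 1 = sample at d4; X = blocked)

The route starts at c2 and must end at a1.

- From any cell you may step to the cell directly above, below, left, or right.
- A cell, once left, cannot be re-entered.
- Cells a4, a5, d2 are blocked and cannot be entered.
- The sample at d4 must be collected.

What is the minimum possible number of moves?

9

Any route passes through d4 somewhere between c2 and a1. Summing Manhattan distances along the two legs (c2 → d4 → a1) gives a lower bound of 3 + 6 = 9 moves.
A route of 9 moves achieves this: c2 → c3 → d3 → d4 → c4 → b4 → b3 → b2 → b1 → a1.
Since 9 matches the lower bound, it is optimal.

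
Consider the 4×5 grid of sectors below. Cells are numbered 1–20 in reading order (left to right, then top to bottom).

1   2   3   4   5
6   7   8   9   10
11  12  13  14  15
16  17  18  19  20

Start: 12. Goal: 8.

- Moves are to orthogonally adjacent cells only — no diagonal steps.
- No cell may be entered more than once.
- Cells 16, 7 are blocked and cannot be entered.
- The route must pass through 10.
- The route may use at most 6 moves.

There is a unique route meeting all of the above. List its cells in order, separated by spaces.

The 6-move cap with required stops at 10 leaves no slack for detours.
Route from 12: right 3 to 15, up 1 to 10, left 2 to 8 — 6 moves in all.
Check: all required cells visited; 6 ≤ 6 moves.

12 13 14 15 10 9 8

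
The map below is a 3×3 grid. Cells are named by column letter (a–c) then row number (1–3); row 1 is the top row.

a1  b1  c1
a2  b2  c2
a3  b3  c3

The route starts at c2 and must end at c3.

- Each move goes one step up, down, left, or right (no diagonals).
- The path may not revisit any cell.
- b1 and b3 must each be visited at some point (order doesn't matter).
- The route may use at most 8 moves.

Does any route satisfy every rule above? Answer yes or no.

One route that works: c2 → c1 → b1 → b2 → b3 → c3.

yes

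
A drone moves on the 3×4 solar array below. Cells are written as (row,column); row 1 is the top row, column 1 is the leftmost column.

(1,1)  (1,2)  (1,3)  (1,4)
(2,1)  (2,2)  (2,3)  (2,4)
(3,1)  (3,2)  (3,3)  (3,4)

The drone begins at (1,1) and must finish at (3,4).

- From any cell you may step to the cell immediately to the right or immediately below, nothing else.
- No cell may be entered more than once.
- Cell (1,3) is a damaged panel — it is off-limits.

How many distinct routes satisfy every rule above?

7

A right/down-only route from (1,1) to (3,4) makes exactly 2 down-moves and 3 right-moves in some order.
With no other constraints that would be C(5,2) = 10 routes.
Subtract routes through each blocked cell (inclusion–exclusion for overlaps): − through (1,3): 3 → 7.
That gives 7 routes.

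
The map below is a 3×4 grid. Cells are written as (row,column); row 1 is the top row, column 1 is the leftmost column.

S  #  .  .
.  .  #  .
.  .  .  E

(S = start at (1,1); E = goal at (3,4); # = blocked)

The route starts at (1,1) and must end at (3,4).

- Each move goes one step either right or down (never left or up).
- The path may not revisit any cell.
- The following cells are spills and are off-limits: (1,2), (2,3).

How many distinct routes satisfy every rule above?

2

A right/down-only route from (1,1) to (3,4) makes exactly 2 down-moves and 3 right-moves in some order.
With no other constraints that would be C(5,2) = 10 routes.
Subtract routes through each blocked cell (inclusion–exclusion for overlaps): − through (1,2): 6 − through (2,3): 6 + through (1,2)&(2,3): 4 → 2.
That gives 2 routes.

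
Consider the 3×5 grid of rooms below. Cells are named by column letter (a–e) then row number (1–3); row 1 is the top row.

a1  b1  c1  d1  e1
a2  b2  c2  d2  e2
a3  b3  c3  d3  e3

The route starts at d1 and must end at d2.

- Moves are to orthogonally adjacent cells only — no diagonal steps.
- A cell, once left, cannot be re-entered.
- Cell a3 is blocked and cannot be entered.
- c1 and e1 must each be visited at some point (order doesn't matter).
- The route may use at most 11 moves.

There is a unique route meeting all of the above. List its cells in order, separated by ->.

d1 -> e1 -> e2 -> e3 -> d3 -> c3 -> b3 -> b2 -> b1 -> c1 -> c2 -> d2

Any route must reach c1 and e1 and still end at d2 within 11 moves, so the order of the required stops is forced.
Route from d1: right to e1, 2× down (reaching e3), 3× left (reaching b3), 2× up (reaching b1), right to c1, down to c2, right to d2 — 11 moves in all.
Check: all required cells visited; 11 ≤ 11 moves.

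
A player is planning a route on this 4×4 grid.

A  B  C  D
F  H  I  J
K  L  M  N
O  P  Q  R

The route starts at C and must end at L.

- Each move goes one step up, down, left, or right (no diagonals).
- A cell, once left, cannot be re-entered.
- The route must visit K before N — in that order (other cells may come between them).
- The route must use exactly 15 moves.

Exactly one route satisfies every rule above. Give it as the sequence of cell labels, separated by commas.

C, D, J, I, H, B, A, F, K, O, P, Q, R, N, M, L

The waypoints must appear in the order K, N, with no cell reused.
Route from C: right 1 to D, down 1 to J, left 2 to H, up 1 to B, left 1 to A, down 3 to O, right 3 to R, up 1 to N, left 2 to L — 15 moves in all.
Check: order respected (K at step 8, N at step 13); 15 moves as required.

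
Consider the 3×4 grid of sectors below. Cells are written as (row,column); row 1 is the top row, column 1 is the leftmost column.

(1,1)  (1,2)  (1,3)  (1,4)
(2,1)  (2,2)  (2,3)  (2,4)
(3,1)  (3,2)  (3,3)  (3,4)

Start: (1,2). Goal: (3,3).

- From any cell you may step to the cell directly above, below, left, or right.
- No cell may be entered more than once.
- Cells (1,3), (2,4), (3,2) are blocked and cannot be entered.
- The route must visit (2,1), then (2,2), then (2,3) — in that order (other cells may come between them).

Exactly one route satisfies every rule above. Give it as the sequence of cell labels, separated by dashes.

(1,2) - (1,1) - (2,1) - (2,2) - (2,3) - (3,3)

The waypoints must appear in the order (2,1), (2,2), (2,3), with no cell reused.
Route from (1,2): left to (1,1), down to (2,1), 2× right (reaching (2,3)), down to (3,3) — 5 moves in all.
Check: order respected ((2,1) at step 2, (2,2) at step 3, (2,3) at step 4).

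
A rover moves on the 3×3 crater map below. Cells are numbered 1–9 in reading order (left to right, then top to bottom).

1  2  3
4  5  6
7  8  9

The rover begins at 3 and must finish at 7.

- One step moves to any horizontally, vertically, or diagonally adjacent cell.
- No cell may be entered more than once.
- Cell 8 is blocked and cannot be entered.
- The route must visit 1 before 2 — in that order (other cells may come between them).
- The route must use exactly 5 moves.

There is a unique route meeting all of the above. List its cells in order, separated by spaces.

The waypoints must appear in the order 1, 2, with no cell reused.
Route from 3: down-left to 5, up-left to 1, right to 2, down-left to 4, down to 7 — 5 moves in all.
Check: order respected (1 at step 2, 2 at step 3); 5 moves as required.

3 5 1 2 4 7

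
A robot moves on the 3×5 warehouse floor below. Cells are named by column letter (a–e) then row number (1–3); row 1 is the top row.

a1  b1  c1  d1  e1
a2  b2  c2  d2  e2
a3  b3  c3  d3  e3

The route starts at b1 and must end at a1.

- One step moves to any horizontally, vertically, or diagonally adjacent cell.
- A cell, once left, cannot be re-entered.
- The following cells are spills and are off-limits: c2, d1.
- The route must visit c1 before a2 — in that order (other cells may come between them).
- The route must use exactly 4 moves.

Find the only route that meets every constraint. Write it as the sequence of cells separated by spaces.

The waypoints must appear in the order c1, a2, with no cell reused.
Route from b1: right to c1, down-left to b2, left to a2, up to a1 — 4 moves in all.
Check: order respected (c1 at step 1, a2 at step 3); 4 moves as required.

b1 c1 b2 a2 a1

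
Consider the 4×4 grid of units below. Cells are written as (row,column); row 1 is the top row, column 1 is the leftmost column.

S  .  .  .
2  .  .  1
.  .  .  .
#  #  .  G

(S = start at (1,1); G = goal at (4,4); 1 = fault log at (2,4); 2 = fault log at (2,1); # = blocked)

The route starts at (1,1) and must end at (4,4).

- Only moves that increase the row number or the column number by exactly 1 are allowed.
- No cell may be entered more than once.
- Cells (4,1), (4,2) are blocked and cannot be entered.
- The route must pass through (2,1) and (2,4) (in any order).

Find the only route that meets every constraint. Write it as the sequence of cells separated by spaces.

(1,1) (2,1) (2,2) (2,3) (2,4) (3,4) (4,4)

Moves only go right or down, so the column and row indices never decrease.
Route from (1,1): down 1 to (2,1), right 3 to (2,4), down 2 to (4,4) — 6 moves in all.
Check: all required cells visited.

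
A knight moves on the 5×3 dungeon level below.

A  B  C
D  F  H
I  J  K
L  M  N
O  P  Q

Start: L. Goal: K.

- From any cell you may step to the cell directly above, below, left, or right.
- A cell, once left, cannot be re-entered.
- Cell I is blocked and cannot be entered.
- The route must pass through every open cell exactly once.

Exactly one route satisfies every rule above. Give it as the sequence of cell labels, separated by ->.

Need to visit all 14 open cells exactly once, starting at L and ending at K.
Route from L: down to O, 2× right (reaching Q), up to N, left to M, 2× up (reaching F), left to D, up to A, 2× right (reaching C), 2× down (reaching K) — 13 moves in all.
Check: all 14 open cells covered.

L -> O -> P -> Q -> N -> M -> J -> F -> D -> A -> B -> C -> H -> K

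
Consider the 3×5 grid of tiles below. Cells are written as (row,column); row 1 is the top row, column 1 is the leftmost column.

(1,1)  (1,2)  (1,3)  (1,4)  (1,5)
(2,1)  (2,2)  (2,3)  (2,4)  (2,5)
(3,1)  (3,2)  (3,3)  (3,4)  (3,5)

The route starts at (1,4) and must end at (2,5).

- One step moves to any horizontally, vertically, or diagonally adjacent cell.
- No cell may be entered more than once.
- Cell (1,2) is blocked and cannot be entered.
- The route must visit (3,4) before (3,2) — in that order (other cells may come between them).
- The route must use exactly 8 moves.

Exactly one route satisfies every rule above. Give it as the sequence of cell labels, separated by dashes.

The waypoints must appear in the order (3,4), (3,2), with no cell reused.
Route from (1,4): down-left 1 to (2,3), down-right 1 to (3,4), left 2 to (3,2), up 1 to (2,2), up-right 1 to (1,3), down-right 1 to (2,4), right 1 to (2,5) — 8 moves in all.
Check: order respected ((3,4) at step 2, (3,2) at step 4); 8 moves as required.

(1,4) - (2,3) - (3,4) - (3,3) - (3,2) - (2,2) - (1,3) - (2,4) - (2,5)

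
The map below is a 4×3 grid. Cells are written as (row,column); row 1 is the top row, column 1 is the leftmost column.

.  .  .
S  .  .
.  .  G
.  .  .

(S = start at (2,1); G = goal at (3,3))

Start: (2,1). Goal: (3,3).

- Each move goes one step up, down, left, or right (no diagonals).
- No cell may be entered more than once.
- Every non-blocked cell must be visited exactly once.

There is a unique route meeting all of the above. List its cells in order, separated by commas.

Need to visit all 12 open cells exactly once, starting at (2,1) and ending at (3,3).
Cell (1,1) has only two open neighbours ((2,1) and (1,2)), so the path must pass straight through it: one of those is the cell it's entered from and the other is where it exits.
Route from (2,1): up to (1,1), 2× right (reaching (1,3)), down to (2,3), left to (2,2), down to (3,2), left to (3,1), down to (4,1), 2× right (reaching (4,3)), up to (3,3) — 11 moves in all.
Check: all 12 open cells covered.

(2,1), (1,1), (1,2), (1,3), (2,3), (2,2), (3,2), (3,1), (4,1), (4,2), (4,3), (3,3)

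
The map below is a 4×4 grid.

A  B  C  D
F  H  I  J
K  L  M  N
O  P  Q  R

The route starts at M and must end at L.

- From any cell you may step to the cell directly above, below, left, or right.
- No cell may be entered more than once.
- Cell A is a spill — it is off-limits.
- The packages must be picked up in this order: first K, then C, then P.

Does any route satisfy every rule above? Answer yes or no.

Ignoring the required order, 11 revisit-free routes from M to L pass through all of K, C, and P; the waypoint orders that occur are C → K → P (8); C → P → K (3) — never K → C → P.

no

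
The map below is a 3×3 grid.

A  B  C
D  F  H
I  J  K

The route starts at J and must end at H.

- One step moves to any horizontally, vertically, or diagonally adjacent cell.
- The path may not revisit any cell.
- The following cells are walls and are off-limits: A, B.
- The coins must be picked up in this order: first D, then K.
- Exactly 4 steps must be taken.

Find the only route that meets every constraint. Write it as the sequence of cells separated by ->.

The waypoints must appear in the order D, K, with no cell reused.
Route from J: up-left to D, right to F, down-right to K, up to H — 4 moves in all.
Check: order respected (D at step 1, K at step 3); 4 moves as required.

J -> D -> F -> K -> H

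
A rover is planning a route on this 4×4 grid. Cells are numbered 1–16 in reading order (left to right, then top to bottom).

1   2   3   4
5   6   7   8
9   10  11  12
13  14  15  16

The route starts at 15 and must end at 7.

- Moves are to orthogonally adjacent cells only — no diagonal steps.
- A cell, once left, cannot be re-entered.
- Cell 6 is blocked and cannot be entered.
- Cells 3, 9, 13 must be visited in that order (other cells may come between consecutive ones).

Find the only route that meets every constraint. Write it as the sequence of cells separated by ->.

The waypoints must appear in the order 3, 9, 13, with no cell reused.
Route from 15: right 1 to 16, up 3 to 4, left 3 to 1, down 3 to 13, right 1 to 14, up 1 to 10, right 1 to 11, up 1 to 7 — 14 moves in all.
Check: order respected (3 at step 5, 9 at step 9, 13 at step 10).

15 -> 16 -> 12 -> 8 -> 4 -> 3 -> 2 -> 1 -> 5 -> 9 -> 13 -> 14 -> 10 -> 11 -> 7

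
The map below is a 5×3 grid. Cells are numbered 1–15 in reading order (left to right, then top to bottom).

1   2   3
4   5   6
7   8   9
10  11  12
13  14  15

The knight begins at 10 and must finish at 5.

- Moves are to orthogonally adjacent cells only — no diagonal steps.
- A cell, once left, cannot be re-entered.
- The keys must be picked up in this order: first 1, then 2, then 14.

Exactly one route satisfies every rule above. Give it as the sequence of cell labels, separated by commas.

The waypoints must appear in the order 1, 2, 14, with no cell reused.
Route from 10: up 3 to 1, right 2 to 3, down 4 to 15, left 1 to 14, up 3 to 5 — 13 moves in all.
Check: order respected (1 at step 3, 2 at step 4, 14 at step 10).

10, 7, 4, 1, 2, 3, 6, 9, 12, 15, 14, 11, 8, 5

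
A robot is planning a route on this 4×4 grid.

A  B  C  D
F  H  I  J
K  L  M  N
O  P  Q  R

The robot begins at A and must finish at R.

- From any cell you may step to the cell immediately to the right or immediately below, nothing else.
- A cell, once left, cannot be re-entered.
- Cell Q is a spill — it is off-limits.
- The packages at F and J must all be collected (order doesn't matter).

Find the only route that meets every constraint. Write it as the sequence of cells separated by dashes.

A - F - H - I - J - N - R

Moves only go right or down, so the column and row indices never decrease.
Route from A: down to F, 3× right (reaching J), 2× down (reaching R) — 6 moves in all.
Check: all required cells visited.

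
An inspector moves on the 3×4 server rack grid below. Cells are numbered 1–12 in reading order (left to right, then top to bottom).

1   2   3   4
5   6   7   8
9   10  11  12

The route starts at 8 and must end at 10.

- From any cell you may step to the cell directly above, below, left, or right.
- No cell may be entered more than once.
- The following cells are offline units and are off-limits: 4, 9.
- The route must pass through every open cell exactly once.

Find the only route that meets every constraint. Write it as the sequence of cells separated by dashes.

8 - 12 - 11 - 7 - 3 - 2 - 1 - 5 - 6 - 10

Need to visit all 10 open cells exactly once, starting at 8 and ending at 10.
Cell 1 has only two open neighbours (5 and 2), so the path must pass straight through it: one of those is the cell it's entered from and the other is where it exits.
Route from 8: down 1 to 12, left 1 to 11, up 2 to 3, left 2 to 1, down 1 to 5, right 1 to 6, down 1 to 10 — 9 moves in all.
Check: all 10 open cells covered.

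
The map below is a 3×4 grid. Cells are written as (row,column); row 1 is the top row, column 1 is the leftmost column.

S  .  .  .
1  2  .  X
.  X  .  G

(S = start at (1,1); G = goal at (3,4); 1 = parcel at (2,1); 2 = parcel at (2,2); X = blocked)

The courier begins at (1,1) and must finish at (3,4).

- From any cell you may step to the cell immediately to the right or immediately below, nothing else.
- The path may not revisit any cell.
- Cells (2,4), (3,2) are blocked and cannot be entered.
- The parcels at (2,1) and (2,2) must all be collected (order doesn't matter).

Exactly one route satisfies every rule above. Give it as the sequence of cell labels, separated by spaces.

(1,1) (2,1) (2,2) (2,3) (3,3) (3,4)

Moves only go right or down, so the column and row indices never decrease.
Route from (1,1): down 1 to (2,1), right 2 to (2,3), down 1 to (3,3), right 1 to (3,4) — 5 moves in all.
Check: all required cells visited.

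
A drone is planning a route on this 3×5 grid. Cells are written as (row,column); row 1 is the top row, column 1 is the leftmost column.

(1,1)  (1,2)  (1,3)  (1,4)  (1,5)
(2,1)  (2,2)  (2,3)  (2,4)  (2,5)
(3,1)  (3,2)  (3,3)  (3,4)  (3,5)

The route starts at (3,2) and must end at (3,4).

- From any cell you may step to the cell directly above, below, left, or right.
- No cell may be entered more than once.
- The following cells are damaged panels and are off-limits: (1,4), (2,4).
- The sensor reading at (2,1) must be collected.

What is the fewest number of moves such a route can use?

Any route passes through (2,1) somewhere between (3,2) and (3,4). Summing Manhattan distances along the two legs ((3,2) → (2,1) → (3,4)) gives a lower bound of 2 + 4 = 6 moves.
A route of 6 moves achieves this: (3,2) → (3,1) → (2,1) → (2,2) → (2,3) → (3,3) → (3,4).
Since 6 matches the lower bound, it is optimal.

6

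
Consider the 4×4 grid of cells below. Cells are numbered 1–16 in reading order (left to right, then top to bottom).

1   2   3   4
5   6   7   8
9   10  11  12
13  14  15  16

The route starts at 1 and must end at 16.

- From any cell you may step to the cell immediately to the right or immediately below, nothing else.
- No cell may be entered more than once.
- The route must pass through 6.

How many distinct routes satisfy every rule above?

A right/down-only route from 1 to 16 makes exactly 3 down-moves and 3 right-moves in some order.
With no other constraints that would be C(6,3) = 20 routes.
Split at 6 and multiply the segment counts: 1→6: 2; 6→16: 6; product = 12.
That gives 12 routes.

12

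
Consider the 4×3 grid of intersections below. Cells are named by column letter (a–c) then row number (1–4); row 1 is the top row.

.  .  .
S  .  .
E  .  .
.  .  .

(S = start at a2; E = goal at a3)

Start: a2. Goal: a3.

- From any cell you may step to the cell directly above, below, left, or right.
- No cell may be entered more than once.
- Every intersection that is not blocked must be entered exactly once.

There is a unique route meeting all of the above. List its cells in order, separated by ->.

Need to visit all 12 open cells exactly once, starting at a2 and ending at a3.
Cell c4 has only two open neighbours (c3 and b4), so the path must pass straight through it: one of those is the cell it's entered from and the other is where it exits.
Route from a2: up to a1, 2× right (reaching c1), down to c2, left to b2, down to b3, right to c3, down to c4, 2× left (reaching a4), up to a3 — 11 moves in all.
Check: all 12 open cells covered.

a2 -> a1 -> b1 -> c1 -> c2 -> b2 -> b3 -> c3 -> c4 -> b4 -> a4 -> a3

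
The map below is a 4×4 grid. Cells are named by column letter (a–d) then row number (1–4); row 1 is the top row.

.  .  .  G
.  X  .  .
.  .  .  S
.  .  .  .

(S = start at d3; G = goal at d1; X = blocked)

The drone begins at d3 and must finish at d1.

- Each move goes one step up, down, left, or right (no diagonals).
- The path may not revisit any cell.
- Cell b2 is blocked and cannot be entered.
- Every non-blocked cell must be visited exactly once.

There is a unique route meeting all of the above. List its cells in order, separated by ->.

Need to visit all 15 open cells exactly once, starting at d3 and ending at d1.
Route from d3: down to d4, left to c4, up to c3, left to b3, down to b4, left to a4, 3× up (reaching a1), 2× right (reaching c1), down to c2, right to d2, up to d1 — 14 moves in all.
Check: all 15 open cells covered.

d3 -> d4 -> c4 -> c3 -> b3 -> b4 -> a4 -> a3 -> a2 -> a1 -> b1 -> c1 -> c2 -> d2 -> d1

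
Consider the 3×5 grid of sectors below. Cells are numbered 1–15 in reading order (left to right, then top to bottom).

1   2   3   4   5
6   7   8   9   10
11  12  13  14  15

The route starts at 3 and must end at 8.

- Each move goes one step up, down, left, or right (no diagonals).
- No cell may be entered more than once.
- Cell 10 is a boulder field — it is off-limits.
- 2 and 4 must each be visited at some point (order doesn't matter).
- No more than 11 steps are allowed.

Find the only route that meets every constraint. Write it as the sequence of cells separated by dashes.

The budget equals the shortest possible length, so every move has to be on a shortest route through the required cells.
Route from 3: right 1 to 4, down 2 to 14, left 3 to 11, up 2 to 1, right 1 to 2, down 1 to 7, right 1 to 8 — 11 moves in all.
Check: all required cells visited; 11 ≤ 11 moves.

3 - 4 - 9 - 14 - 13 - 12 - 11 - 6 - 1 - 2 - 7 - 8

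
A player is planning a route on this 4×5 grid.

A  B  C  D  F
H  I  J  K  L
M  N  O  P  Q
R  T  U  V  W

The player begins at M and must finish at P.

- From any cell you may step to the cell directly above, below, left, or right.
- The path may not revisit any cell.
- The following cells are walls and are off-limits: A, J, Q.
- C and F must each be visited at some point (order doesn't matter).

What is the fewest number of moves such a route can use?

9

Any route passes through C and F in some order between M and P. Summing Manhattan distances along each leg and taking the cheapest ordering (M → C → F → P) gives a lower bound of 4 + 2 + 3 = 9 moves.
A route of 9 moves achieves this: M → H → I → B → C → D → F → L → K → P.
Since 9 matches the lower bound, it is optimal.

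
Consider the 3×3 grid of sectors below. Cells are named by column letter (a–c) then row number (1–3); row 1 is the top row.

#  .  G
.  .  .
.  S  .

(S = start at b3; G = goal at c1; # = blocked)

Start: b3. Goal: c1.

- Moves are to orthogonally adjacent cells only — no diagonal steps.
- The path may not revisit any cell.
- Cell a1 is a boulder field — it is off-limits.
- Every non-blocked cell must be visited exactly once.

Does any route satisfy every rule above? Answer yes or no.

no

Exhausting the options from b3, every branch either dead-ends against blocked cells, would have to re-enter a cell already used, or reaches the goal with a constraint still unmet.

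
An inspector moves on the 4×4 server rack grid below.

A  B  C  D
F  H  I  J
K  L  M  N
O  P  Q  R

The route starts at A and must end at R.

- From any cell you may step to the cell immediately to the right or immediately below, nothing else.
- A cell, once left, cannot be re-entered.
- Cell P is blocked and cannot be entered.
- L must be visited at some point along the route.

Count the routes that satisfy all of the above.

A right/down-only route from A to R makes exactly 3 down-moves and 3 right-moves in some order.
With no other constraints that would be C(6,3) = 20 routes.
Split at L and multiply the segment counts (each segment already excludes blocked cells): A→L: 3; L→R: 2; product = 6.
That gives 6 routes.

6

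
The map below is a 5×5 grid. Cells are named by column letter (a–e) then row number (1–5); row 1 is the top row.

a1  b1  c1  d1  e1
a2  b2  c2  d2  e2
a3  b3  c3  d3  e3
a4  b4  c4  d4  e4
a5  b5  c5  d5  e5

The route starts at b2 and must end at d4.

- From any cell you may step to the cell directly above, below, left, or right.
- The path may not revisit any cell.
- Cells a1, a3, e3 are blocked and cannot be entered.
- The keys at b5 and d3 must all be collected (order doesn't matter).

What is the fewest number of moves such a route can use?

Any route passes through b5 and d3 in some order between b2 and d4. Summing Manhattan distances along each leg and taking the cheapest ordering (b2 → b5 → d3 → d4) gives a lower bound of 3 + 4 + 1 = 8 moves.
A route of 8 moves achieves this: b2 → b3 → b4 → b5 → c5 → c4 → c3 → d3 → d4.
Since 8 matches the lower bound, it is optimal.

8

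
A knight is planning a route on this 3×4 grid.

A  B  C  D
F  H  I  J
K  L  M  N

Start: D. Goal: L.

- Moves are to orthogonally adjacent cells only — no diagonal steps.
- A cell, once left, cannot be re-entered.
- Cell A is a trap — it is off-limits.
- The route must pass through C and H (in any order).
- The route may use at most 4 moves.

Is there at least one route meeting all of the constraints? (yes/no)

yes

One route that works: D → C → I → H → L.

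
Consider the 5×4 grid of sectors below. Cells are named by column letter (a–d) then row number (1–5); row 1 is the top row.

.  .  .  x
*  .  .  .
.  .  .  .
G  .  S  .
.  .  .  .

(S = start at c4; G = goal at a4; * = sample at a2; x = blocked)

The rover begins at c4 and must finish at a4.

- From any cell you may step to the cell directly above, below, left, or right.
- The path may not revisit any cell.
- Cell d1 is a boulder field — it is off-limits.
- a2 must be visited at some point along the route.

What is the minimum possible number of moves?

6

Any route passes through a2 somewhere between c4 and a4. Summing Manhattan distances along the two legs (c4 → a2 → a4) gives a lower bound of 4 + 2 = 6 moves.
A route of 6 moves achieves this: c4 → c3 → c2 → b2 → a2 → a3 → a4.
Since 6 matches the lower bound, it is optimal.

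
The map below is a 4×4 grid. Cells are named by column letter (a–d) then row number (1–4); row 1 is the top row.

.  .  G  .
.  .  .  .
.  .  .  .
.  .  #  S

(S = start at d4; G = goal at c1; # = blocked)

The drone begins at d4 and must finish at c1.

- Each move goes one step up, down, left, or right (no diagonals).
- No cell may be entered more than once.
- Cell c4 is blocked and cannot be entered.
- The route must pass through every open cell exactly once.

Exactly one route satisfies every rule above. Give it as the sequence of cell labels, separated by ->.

d4 -> d3 -> c3 -> b3 -> b4 -> a4 -> a3 -> a2 -> a1 -> b1 -> b2 -> c2 -> d2 -> d1 -> c1

Need to visit all 15 open cells exactly once, starting at d4 and ending at c1.
Route from d4: up to d3, 2× left (reaching b3), down to b4, left to a4, 3× up (reaching a1), right to b1, down to b2, 2× right (reaching d2), up to d1, left to c1 — 14 moves in all.
Check: all 15 open cells covered.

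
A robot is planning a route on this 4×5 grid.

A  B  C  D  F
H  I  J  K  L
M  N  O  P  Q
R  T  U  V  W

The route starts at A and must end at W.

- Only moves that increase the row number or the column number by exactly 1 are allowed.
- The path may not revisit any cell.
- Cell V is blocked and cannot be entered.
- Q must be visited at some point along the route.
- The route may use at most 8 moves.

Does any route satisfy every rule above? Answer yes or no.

yes

One route that works: A → H → M → N → O → P → Q → W.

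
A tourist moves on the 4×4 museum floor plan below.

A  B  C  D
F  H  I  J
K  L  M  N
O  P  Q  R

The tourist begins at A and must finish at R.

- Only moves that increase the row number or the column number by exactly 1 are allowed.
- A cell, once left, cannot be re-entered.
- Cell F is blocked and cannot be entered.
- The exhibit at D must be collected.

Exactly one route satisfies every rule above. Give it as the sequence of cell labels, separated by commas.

Moves only go right or down, so the column and row indices never decrease.
Route from A: 3× right (reaching D), 3× down (reaching R) — 6 moves in all.
Check: all required cells visited.

A, B, C, D, J, N, R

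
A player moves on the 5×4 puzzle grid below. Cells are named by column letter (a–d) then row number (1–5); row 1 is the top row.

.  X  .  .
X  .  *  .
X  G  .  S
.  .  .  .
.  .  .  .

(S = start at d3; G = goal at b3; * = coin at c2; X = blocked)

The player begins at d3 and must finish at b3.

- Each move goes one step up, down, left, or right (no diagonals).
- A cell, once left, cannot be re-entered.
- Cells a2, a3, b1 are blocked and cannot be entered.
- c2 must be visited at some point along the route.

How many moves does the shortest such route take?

Any route passes through c2 somewhere between d3 and b3. Summing Manhattan distances along the two legs (d3 → c2 → b3) gives a lower bound of 2 + 2 = 4 moves.
A route of 4 moves achieves this: d3 → d2 → c2 → c3 → b3.
Since 4 matches the lower bound, it is optimal.

4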